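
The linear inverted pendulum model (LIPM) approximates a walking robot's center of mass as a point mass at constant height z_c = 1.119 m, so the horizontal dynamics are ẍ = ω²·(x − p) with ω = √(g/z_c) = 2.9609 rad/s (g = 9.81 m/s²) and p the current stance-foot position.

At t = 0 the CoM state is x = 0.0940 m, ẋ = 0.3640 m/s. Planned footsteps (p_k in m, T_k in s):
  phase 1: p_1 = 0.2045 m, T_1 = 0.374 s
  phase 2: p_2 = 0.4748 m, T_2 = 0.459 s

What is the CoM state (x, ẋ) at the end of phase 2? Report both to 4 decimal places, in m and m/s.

x = -0.0227, ẋ = -1.2086

phase 1: p=0.2045, T=0.374, ωT=1.107377, cosh=1.678417, sinh=1.347992; start (x,ẋ)=(0.094000, 0.364000) → end (x,ẋ)=(0.184751, 0.169908)
phase 2: p=0.4748, T=0.459, ωT=1.359053, cosh=2.074705, sinh=1.817801; start (x,ẋ)=(0.184751, 0.169908) → end (x,ẋ)=(-0.022653, -1.208628)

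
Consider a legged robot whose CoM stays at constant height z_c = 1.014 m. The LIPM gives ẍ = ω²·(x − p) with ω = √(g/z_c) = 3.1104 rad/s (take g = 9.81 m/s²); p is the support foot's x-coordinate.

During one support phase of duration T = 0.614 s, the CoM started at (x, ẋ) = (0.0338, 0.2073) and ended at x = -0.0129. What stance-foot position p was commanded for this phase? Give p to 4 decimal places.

p = 0.1427

ωT = 3.1104·0.614 = 1.909786; cosh(ωT) = 3.449877, sinh(ωT) = 3.301764
x(T) = p + (x₀−p)·cosh(ωT) + (ẋ₀/ω)·sinh(ωT) ⇒ p·(1 − cosh) = x(T) − x₀·cosh − (ẋ₀/ω)·sinh
numerator   = -0.0129 − (0.0338)·3.449877 − (0.2073/3.1104)·3.301764 = -0.349560
denominator = 1 − 3.449877 = -2.449877
p = -0.349560 / -2.449877 = 0.1427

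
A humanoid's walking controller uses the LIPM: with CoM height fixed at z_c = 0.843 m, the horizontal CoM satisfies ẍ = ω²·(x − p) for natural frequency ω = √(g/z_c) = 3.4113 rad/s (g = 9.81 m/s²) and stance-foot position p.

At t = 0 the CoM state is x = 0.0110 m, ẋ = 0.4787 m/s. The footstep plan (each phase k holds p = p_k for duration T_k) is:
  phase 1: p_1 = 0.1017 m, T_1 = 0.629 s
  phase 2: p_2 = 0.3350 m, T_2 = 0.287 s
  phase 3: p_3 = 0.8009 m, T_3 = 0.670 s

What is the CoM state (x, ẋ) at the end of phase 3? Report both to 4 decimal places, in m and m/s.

x = 0.9802, ẋ = 0.8074

phase 1: p=0.1017, T=0.629, ωT=2.145708, cosh=4.332537, sinh=4.215552; start (x,ẋ)=(0.011000, 0.478700) → end (x,ẋ)=(0.300298, 0.769673)
phase 2: p=0.3350, T=0.287, ωT=0.979043, cosh=1.518789, sinh=1.143119; start (x,ẋ)=(0.300298, 0.769673) → end (x,ẋ)=(0.540210, 1.033649)
phase 3: p=0.8009, T=0.670, ωT=2.285571, cosh=4.966507, sinh=4.864791; start (x,ẋ)=(0.540210, 1.033649) → end (x,ẋ)=(0.980249, 0.807408)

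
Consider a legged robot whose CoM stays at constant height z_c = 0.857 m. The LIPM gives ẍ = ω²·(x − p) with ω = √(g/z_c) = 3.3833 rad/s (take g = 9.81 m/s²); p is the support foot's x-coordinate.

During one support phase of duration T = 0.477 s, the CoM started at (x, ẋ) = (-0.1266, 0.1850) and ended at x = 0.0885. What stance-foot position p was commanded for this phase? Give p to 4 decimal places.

p = -0.1783

ωT = 3.3833·0.477 = 1.613834; cosh(ωT) = 2.610576, sinh(ωT) = 2.411453
x(T) = p + (x₀−p)·cosh(ωT) + (ẋ₀/ω)·sinh(ωT) ⇒ p·(1 − cosh) = x(T) − x₀·cosh − (ẋ₀/ω)·sinh
numerator   = 0.0885 − (-0.1266)·2.610576 − (0.1850/3.3833)·2.411453 = 0.287140
denominator = 1 − 2.610576 = -1.610576
p = 0.287140 / -1.610576 = -0.1783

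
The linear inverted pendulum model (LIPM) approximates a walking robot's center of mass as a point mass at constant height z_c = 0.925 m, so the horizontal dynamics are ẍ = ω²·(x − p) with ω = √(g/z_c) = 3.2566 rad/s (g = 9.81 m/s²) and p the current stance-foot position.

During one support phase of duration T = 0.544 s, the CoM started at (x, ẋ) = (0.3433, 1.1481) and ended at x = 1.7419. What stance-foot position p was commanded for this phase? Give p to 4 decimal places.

p = 0.1497

ωT = 3.2566·0.544 = 1.771590; cosh(ωT) = 3.025130, sinh(ωT) = 2.855068
x(T) = p + (x₀−p)·cosh(ωT) + (ẋ₀/ω)·sinh(ωT) ⇒ p·(1 − cosh) = x(T) − x₀·cosh − (ẋ₀/ω)·sinh
numerator   = 1.7419 − (0.3433)·3.025130 − (1.1481/3.2566)·2.855068 = -0.303169
denominator = 1 − 3.025130 = -2.025130
p = -0.303169 / -2.025130 = 0.1497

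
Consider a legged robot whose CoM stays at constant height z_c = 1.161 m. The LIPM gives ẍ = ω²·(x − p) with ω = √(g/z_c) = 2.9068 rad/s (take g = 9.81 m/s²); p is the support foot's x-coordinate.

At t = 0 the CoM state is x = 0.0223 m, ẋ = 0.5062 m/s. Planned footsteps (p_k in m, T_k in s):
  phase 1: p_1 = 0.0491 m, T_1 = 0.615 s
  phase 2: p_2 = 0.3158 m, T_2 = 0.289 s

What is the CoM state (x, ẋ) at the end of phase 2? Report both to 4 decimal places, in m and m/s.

phase 1: p=0.0491, T=0.615, ωT=1.787682, cosh=3.071466, sinh=2.904119; start (x,ẋ)=(0.022300, 0.506200) → end (x,ẋ)=(0.472518, 1.328539)
phase 2: p=0.3158, T=0.289, ωT=0.840065, cosh=1.374100, sinh=0.942418; start (x,ẋ)=(0.472518, 1.328539) → end (x,ẋ)=(0.961873, 2.254861)

x = 0.9619, ẋ = 2.2549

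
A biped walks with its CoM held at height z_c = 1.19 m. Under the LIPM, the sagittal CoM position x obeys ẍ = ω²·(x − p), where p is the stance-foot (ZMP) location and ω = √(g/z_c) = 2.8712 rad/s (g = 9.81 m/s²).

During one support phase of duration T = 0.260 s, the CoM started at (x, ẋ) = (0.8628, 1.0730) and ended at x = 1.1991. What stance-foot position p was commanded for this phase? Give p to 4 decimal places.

p = 0.7577

ωT = 2.8712·0.260 = 0.746512; cosh(ωT) = 1.291823, sinh(ωT) = 0.817806
x(T) = p + (x₀−p)·cosh(ωT) + (ẋ₀/ω)·sinh(ωT) ⇒ p·(1 − cosh) = x(T) − x₀·cosh − (ẋ₀/ω)·sinh
numerator   = 1.1991 − (0.8628)·1.291823 − (1.0730/2.8712)·0.817806 = -0.221108
denominator = 1 − 1.291823 = -0.291823
p = -0.221108 / -0.291823 = 0.7577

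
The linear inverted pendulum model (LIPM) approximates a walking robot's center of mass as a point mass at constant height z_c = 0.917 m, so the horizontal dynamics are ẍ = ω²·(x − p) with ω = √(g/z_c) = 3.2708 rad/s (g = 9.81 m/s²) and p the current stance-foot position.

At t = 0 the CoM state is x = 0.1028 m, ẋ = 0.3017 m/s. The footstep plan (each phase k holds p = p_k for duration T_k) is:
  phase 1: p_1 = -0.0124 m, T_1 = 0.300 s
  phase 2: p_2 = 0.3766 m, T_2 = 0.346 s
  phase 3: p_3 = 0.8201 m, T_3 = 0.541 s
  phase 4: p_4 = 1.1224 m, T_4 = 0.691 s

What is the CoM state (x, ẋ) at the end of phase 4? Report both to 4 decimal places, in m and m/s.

x = 1.5172, ẋ = 1.4273

phase 1: p=-0.0124, T=0.300, ωT=0.981240, cosh=1.521304, sinh=1.146458; start (x,ẋ)=(0.102800, 0.301700) → end (x,ẋ)=(0.268604, 0.890958)
phase 2: p=0.3766, T=0.346, ωT=1.131697, cosh=1.711700, sinh=1.389214; start (x,ẋ)=(0.268604, 0.890958) → end (x,ẋ)=(0.570162, 1.034337)
phase 3: p=0.8201, T=0.541, ωT=1.769503, cosh=3.019176, sinh=2.848759; start (x,ẋ)=(0.570162, 1.034337) → end (x,ẋ)=(0.966366, 0.793993)
phase 4: p=1.1224, T=0.691, ωT=2.260123, cosh=4.844302, sinh=4.739964; start (x,ẋ)=(0.966366, 0.793993) → end (x,ẋ)=(1.517162, 1.427279)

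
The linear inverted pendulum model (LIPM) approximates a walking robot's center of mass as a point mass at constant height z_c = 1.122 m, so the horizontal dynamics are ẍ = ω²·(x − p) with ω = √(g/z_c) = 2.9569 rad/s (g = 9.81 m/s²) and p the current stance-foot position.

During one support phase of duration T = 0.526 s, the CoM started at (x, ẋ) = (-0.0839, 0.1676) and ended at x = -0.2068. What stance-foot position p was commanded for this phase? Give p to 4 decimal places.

ωT = 2.9569·0.526 = 1.555329; cosh(ωT) = 2.473883, sinh(ωT) = 2.262763
x(T) = p + (x₀−p)·cosh(ωT) + (ẋ₀/ω)·sinh(ωT) ⇒ p·(1 − cosh) = x(T) − x₀·cosh − (ẋ₀/ω)·sinh
numerator   = -0.2068 − (-0.0839)·2.473883 − (0.1676/2.9569)·2.262763 = -0.127497
denominator = 1 − 2.473883 = -1.473883
p = -0.127497 / -1.473883 = 0.0865

p = 0.0865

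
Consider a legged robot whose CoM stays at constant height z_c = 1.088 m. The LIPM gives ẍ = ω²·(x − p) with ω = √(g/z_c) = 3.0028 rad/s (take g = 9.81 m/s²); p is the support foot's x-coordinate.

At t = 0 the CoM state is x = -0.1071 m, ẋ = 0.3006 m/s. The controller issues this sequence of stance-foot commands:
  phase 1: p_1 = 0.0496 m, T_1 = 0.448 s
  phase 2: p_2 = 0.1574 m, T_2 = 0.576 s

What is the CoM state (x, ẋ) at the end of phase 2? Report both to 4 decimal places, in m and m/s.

phase 1: p=0.0496, T=0.448, ωT=1.345254, cosh=2.049818, sinh=1.789345; start (x,ẋ)=(-0.107100, 0.300600) → end (x,ẋ)=(-0.092481, -0.225781)
phase 2: p=0.1574, T=0.576, ωT=1.729613, cosh=2.907912, sinh=2.730559; start (x,ẋ)=(-0.092481, -0.225781) → end (x,ẋ)=(-0.774544, -2.705408)

x = -0.7745, ẋ = -2.7054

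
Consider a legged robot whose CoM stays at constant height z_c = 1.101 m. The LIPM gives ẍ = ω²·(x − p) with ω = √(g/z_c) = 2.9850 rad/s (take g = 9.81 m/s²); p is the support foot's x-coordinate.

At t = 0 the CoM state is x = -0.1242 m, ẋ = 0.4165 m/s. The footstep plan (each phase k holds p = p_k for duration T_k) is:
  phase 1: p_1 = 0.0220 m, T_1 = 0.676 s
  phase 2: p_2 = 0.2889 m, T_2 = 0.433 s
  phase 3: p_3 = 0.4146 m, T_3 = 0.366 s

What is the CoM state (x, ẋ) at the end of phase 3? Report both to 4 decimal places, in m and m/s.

phase 1: p=0.0220, T=0.676, ωT=2.017860, cosh=3.827575, sinh=3.694635; start (x,ẋ)=(-0.124200, 0.416500) → end (x,ẋ)=(-0.022075, -0.018180)
phase 2: p=0.2889, T=0.433, ωT=1.292505, cosh=1.958240, sinh=1.683658; start (x,ẋ)=(-0.022075, -0.018180) → end (x,ẋ)=(-0.330318, -1.598475)
phase 3: p=0.4146, T=0.366, ωT=1.092510, cosh=1.658561, sinh=1.323188; start (x,ẋ)=(-0.330318, -1.598475) → end (x,ẋ)=(-1.529463, -5.593384)

x = -1.5295, ẋ = -5.5934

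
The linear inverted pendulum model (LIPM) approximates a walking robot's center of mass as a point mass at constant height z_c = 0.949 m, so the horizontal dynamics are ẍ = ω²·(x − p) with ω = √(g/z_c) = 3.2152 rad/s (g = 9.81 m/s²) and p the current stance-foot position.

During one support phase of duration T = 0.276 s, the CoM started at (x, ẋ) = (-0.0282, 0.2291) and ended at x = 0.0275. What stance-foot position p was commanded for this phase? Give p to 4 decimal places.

p = 0.0103

ωT = 3.2152·0.276 = 0.887395; cosh(ωT) = 1.420261, sinh(ωT) = 1.008534
x(T) = p + (x₀−p)·cosh(ωT) + (ẋ₀/ω)·sinh(ωT) ⇒ p·(1 − cosh) = x(T) − x₀·cosh − (ẋ₀/ω)·sinh
numerator   = 0.0275 − (-0.0282)·1.420261 − (0.2291/3.2152)·1.008534 = -0.004312
denominator = 1 − 1.420261 = -0.420261
p = -0.004312 / -0.420261 = 0.0103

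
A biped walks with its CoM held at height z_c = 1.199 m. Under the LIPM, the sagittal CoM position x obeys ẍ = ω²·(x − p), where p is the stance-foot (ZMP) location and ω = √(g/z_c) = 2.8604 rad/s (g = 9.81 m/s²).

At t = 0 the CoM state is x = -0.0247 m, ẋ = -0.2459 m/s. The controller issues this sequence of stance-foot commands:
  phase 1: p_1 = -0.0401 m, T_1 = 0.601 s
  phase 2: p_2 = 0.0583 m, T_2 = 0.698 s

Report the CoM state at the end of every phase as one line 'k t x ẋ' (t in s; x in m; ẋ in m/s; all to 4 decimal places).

phase 1: p=-0.0401, T=0.601, ωT=1.719100, cosh=2.879367, sinh=2.700140; start (x,ẋ)=(-0.024700, -0.245900) → end (x,ẋ)=(-0.227881, -0.589095)
phase 2: p=0.0583, T=0.698, ωT=1.996559, cosh=3.749739, sinh=3.613937; start (x,ẋ)=(-0.227881, -0.589095) → end (x,ẋ)=(-1.759087, -5.167288)

1 0.6010 -0.2279 -0.5891
2 1.2990 -1.7591 -5.1673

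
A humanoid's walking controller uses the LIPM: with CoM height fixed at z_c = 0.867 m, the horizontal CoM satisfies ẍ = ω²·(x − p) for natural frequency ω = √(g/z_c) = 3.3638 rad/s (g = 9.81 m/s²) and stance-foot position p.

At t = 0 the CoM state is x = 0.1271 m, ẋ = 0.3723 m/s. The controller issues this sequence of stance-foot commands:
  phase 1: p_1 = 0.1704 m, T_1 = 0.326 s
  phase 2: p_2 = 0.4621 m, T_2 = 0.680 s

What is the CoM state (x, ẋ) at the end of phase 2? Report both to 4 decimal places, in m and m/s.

x = 0.0016, ẋ = -1.4318

phase 1: p=0.1704, T=0.326, ωT=1.096599, cosh=1.663985, sinh=1.329980; start (x,ẋ)=(0.127100, 0.372300) → end (x,ẋ)=(0.245550, 0.425787)
phase 2: p=0.4621, T=0.680, ωT=2.287384, cosh=4.975335, sinh=4.873803; start (x,ẋ)=(0.245550, 0.425787) → end (x,ẋ)=(0.001610, -1.431805)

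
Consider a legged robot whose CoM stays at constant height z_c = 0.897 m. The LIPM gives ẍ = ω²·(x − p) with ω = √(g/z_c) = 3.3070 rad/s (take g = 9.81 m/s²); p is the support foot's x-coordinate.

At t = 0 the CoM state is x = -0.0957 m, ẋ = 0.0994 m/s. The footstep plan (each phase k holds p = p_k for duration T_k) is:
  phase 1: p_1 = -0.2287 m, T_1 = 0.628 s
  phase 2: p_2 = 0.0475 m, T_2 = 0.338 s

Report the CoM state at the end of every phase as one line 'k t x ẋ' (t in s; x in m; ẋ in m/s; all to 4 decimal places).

1 0.6280 0.4283 2.1299
2 0.9660 1.5714 5.3243

phase 1: p=-0.2287, T=0.628, ωT=2.076796, cosh=4.052097, sinh=3.926766; start (x,ẋ)=(-0.095700, 0.099400) → end (x,ẋ)=(0.428258, 2.129892)
phase 2: p=0.0475, T=0.338, ωT=1.117766, cosh=1.692512, sinh=1.365503; start (x,ẋ)=(0.428258, 2.129892) → end (x,ẋ)=(1.571397, 5.324262)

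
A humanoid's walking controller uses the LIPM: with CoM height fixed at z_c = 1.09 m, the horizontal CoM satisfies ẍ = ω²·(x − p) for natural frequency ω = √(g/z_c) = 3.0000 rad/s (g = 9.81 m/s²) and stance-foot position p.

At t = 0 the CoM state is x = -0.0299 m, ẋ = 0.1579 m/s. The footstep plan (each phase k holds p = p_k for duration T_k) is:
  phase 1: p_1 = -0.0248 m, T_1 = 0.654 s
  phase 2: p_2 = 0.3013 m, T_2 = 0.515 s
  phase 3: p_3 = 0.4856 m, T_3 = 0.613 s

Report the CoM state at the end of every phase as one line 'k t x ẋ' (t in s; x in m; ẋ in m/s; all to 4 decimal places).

phase 1: p=-0.0248, T=0.654, ωT=1.962000, cosh=3.627058, sinh=3.486481; start (x,ẋ)=(-0.029900, 0.157900) → end (x,ẋ)=(0.140207, 0.519369)
phase 2: p=0.3013, T=0.515, ωT=1.545000, cosh=2.450642, sinh=2.237330; start (x,ẋ)=(0.140207, 0.519369) → end (x,ẋ)=(0.293853, 0.191535)
phase 3: p=0.4856, T=0.613, ωT=1.839000, cosh=3.224611, sinh=3.065634; start (x,ẋ)=(0.293853, 0.191535) → end (x,ẋ)=(0.063015, -1.145857)

1 0.6540 0.1402 0.5194
2 1.1690 0.2939 0.1915
3 1.7820 0.0630 -1.1459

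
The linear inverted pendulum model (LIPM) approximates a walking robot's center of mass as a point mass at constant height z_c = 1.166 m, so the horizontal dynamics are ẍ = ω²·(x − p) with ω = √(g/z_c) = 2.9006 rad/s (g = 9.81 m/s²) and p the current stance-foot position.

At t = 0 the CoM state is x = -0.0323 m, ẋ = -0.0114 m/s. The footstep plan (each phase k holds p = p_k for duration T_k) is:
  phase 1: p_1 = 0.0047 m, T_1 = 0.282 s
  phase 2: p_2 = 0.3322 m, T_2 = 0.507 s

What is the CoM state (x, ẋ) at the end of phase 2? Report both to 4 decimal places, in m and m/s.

phase 1: p=0.0047, T=0.282, ωT=0.817969, cosh=1.353610, sinh=0.912283; start (x,ẋ)=(-0.032300, -0.011400) → end (x,ẋ)=(-0.048969, -0.113339)
phase 2: p=0.3322, T=0.507, ωT=1.470604, cosh=2.290825, sinh=2.061039; start (x,ẋ)=(-0.048969, -0.113339) → end (x,ẋ)=(-0.621526, -2.538364)

x = -0.6215, ẋ = -2.5384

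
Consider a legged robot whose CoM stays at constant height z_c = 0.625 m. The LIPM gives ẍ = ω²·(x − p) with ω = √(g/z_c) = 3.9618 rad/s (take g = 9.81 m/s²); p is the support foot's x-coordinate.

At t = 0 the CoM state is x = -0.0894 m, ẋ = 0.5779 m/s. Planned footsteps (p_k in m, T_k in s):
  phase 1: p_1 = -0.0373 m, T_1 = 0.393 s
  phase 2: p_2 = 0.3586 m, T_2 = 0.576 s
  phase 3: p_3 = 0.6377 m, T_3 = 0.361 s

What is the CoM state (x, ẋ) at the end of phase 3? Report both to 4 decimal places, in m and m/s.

phase 1: p=-0.0373, T=0.393, ωT=1.556987, cosh=2.477638, sinh=2.266868; start (x,ẋ)=(-0.089400, 0.577900) → end (x,ẋ)=(0.164279, 0.963923)
phase 2: p=0.3586, T=0.576, ωT=2.281997, cosh=4.949151, sinh=4.847071; start (x,ẋ)=(0.164279, 0.963923) → end (x,ẋ)=(0.576188, 1.039025)
phase 3: p=0.6377, T=0.361, ωT=1.430210, cosh=2.209417, sinh=1.970159; start (x,ẋ)=(0.576188, 1.039025) → end (x,ẋ)=(1.018490, 1.815517)

x = 1.0185, ẋ = 1.8155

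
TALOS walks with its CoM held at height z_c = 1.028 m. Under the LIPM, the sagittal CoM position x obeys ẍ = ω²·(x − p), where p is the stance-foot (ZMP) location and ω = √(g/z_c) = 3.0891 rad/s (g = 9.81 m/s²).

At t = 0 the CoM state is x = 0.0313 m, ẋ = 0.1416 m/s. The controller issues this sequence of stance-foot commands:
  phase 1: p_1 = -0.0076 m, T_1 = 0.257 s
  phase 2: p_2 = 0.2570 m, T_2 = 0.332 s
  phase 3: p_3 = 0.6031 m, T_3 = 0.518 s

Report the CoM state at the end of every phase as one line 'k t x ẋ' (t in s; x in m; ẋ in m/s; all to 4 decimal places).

phase 1: p=-0.0076, T=0.257, ωT=0.793899, cosh=1.332041, sinh=0.879962; start (x,ẋ)=(0.031300, 0.141600) → end (x,ẋ)=(0.084553, 0.294359)
phase 2: p=0.2570, T=0.332, ωT=1.025581, cosh=1.573652, sinh=1.215064; start (x,ẋ)=(0.084553, 0.294359) → end (x,ẋ)=(0.101411, -0.184055)
phase 3: p=0.6031, T=0.518, ωT=1.600154, cosh=2.577830, sinh=2.375964; start (x,ẋ)=(0.101411, -0.184055) → end (x,ẋ)=(-0.831735, -4.156658)

1 0.2570 0.0846 0.2944
2 0.5890 0.1014 -0.1841
3 1.1070 -0.8317 -4.1567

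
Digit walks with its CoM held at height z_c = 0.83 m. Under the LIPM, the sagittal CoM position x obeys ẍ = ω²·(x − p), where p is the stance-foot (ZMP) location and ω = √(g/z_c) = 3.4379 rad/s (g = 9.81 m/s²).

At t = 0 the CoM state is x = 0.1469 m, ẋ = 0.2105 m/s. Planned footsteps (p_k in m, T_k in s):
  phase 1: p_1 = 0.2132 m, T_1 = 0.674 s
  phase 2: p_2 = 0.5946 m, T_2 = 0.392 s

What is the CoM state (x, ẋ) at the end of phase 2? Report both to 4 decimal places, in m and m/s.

x = -0.2895, ẋ = -2.6874

phase 1: p=0.2132, T=0.674, ωT=2.317145, cosh=5.122607, sinh=5.024053; start (x,ẋ)=(0.146900, 0.210500) → end (x,ẋ)=(0.181190, -0.066837)
phase 2: p=0.5946, T=0.392, ωT=1.347657, cosh=2.054123, sinh=1.794274; start (x,ẋ)=(0.181190, -0.066837) → end (x,ẋ)=(-0.289478, -2.687426)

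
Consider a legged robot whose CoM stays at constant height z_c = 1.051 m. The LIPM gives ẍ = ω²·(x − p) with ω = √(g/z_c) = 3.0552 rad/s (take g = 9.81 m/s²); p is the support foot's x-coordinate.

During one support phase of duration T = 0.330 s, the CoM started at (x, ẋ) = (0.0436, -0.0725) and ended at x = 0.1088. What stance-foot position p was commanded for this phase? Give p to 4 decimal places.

p = -0.1253

ωT = 3.0552·0.330 = 1.008216; cosh(ωT) = 1.552788, sinh(ωT) = 1.187919
x(T) = p + (x₀−p)·cosh(ωT) + (ẋ₀/ω)·sinh(ωT) ⇒ p·(1 − cosh) = x(T) − x₀·cosh − (ẋ₀/ω)·sinh
numerator   = 0.1088 − (0.0436)·1.552788 − (-0.0725/3.0552)·1.187919 = 0.069288
denominator = 1 − 1.552788 = -0.552788
p = 0.069288 / -0.552788 = -0.1253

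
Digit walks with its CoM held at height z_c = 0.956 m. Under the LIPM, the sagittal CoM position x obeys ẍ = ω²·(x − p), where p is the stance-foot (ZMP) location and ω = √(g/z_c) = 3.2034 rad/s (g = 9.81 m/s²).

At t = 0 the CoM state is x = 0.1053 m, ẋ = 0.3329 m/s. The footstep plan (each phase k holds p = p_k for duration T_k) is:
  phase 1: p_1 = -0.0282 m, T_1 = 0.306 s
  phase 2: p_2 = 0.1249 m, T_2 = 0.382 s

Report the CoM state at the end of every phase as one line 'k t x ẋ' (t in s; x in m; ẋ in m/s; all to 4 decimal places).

phase 1: p=-0.0282, T=0.306, ωT=0.980240, cosh=1.520159, sinh=1.144938; start (x,ẋ)=(0.105300, 0.332900) → end (x,ẋ)=(0.293724, 0.995698)
phase 2: p=0.1249, T=0.382, ωT=1.223699, cosh=1.846940, sinh=1.552800; start (x,ẋ)=(0.293724, 0.995698) → end (x,ẋ)=(0.919358, 2.678766)

1 0.3060 0.2937 0.9957
2 0.6880 0.9194 2.6788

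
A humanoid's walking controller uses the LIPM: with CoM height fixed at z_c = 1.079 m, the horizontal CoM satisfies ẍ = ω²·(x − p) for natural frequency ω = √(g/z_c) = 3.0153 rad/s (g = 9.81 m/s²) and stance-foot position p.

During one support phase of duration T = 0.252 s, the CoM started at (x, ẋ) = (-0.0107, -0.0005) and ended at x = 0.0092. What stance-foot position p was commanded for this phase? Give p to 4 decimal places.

p = -0.0769

ωT = 3.0153·0.252 = 0.759856; cosh(ωT) = 1.302851, sinh(ωT) = 0.835117
x(T) = p + (x₀−p)·cosh(ωT) + (ẋ₀/ω)·sinh(ωT) ⇒ p·(1 − cosh) = x(T) − x₀·cosh − (ẋ₀/ω)·sinh
numerator   = 0.0092 − (-0.0107)·1.302851 − (-0.0005/3.0153)·0.835117 = 0.023279
denominator = 1 − 1.302851 = -0.302851
p = 0.023279 / -0.302851 = -0.0769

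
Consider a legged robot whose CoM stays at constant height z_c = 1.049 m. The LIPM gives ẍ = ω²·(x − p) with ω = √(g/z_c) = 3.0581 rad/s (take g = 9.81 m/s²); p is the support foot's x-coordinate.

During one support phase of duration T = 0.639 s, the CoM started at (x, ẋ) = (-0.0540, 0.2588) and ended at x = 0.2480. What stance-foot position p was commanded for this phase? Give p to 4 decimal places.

p = -0.0576

ωT = 3.0581·0.639 = 1.954126; cosh(ωT) = 3.599718, sinh(ωT) = 3.458029
x(T) = p + (x₀−p)·cosh(ωT) + (ẋ₀/ω)·sinh(ωT) ⇒ p·(1 − cosh) = x(T) − x₀·cosh − (ẋ₀/ω)·sinh
numerator   = 0.2480 − (-0.0540)·3.599718 − (0.2588/3.0581)·3.458029 = 0.149740
denominator = 1 − 3.599718 = -2.599718
p = 0.149740 / -2.599718 = -0.0576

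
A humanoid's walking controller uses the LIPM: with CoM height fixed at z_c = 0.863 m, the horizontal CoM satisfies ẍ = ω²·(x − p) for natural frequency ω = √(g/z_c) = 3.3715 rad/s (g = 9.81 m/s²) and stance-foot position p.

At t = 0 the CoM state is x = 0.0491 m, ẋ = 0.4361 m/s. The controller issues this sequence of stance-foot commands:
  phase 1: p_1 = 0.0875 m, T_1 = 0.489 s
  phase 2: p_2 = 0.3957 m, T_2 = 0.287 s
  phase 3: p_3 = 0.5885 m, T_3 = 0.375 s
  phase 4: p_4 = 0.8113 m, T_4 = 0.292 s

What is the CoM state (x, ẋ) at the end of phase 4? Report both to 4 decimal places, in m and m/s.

x = 1.5952, ẋ = 3.0381

phase 1: p=0.0875, T=0.489, ωT=1.648664, cosh=2.696166, sinh=2.503859; start (x,ẋ)=(0.049100, 0.436100) → end (x,ẋ)=(0.307839, 0.851634)
phase 2: p=0.3957, T=0.287, ωT=0.967620, cosh=1.505831, sinh=1.125844; start (x,ẋ)=(0.307839, 0.851634) → end (x,ẋ)=(0.547782, 0.948915)
phase 3: p=0.5885, T=0.375, ωT=1.264312, cosh=1.911546, sinh=1.629112; start (x,ẋ)=(0.547782, 0.948915) → end (x,ẋ)=(0.969182, 1.590249)
phase 4: p=0.8113, T=0.292, ωT=0.984478, cosh=1.525024, sinh=1.151390; start (x,ẋ)=(0.969182, 1.590249) → end (x,ẋ)=(1.595155, 3.038053)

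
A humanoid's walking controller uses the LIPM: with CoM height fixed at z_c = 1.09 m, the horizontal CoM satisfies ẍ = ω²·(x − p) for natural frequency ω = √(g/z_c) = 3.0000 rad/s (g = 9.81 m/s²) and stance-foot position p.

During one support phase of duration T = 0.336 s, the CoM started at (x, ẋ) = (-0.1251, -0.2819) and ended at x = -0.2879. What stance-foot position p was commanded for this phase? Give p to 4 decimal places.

p = -0.0324

ωT = 3.0000·0.336 = 1.008000; cosh(ωT) = 1.552532, sinh(ωT) = 1.187584
x(T) = p + (x₀−p)·cosh(ωT) + (ẋ₀/ω)·sinh(ωT) ⇒ p·(1 − cosh) = x(T) − x₀·cosh − (ẋ₀/ω)·sinh
numerator   = -0.2879 − (-0.1251)·1.552532 − (-0.2819/3.0000)·1.187584 = 0.017915
denominator = 1 − 1.552532 = -0.552532
p = 0.017915 / -0.552532 = -0.0324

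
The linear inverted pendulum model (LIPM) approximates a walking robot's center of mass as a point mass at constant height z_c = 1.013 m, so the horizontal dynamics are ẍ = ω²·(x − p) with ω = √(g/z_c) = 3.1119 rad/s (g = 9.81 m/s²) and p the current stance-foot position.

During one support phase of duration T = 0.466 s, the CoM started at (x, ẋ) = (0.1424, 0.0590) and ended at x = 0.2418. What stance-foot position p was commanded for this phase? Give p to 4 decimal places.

p = 0.0934

ωT = 3.1119·0.466 = 1.450145; cosh(ωT) = 2.249135, sinh(ωT) = 2.014599
x(T) = p + (x₀−p)·cosh(ωT) + (ẋ₀/ω)·sinh(ωT) ⇒ p·(1 − cosh) = x(T) − x₀·cosh − (ẋ₀/ω)·sinh
numerator   = 0.2418 − (0.1424)·2.249135 − (0.0590/3.1119)·2.014599 = -0.116673
denominator = 1 − 2.249135 = -1.249135
p = -0.116673 / -1.249135 = 0.0934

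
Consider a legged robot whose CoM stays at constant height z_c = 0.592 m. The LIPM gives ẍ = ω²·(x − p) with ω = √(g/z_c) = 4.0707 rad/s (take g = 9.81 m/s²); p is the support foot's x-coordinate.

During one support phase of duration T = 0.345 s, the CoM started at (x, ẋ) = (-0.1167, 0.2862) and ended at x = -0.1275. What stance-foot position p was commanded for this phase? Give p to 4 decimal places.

p = 0.0087

ωT = 4.0707·0.345 = 1.404392; cosh(ωT) = 2.159282, sinh(ωT) = 1.913766
x(T) = p + (x₀−p)·cosh(ωT) + (ẋ₀/ω)·sinh(ωT) ⇒ p·(1 − cosh) = x(T) − x₀·cosh − (ẋ₀/ω)·sinh
numerator   = -0.1275 − (-0.1167)·2.159282 − (0.2862/4.0707)·1.913766 = -0.010064
denominator = 1 − 2.159282 = -1.159282
p = -0.010064 / -1.159282 = 0.0087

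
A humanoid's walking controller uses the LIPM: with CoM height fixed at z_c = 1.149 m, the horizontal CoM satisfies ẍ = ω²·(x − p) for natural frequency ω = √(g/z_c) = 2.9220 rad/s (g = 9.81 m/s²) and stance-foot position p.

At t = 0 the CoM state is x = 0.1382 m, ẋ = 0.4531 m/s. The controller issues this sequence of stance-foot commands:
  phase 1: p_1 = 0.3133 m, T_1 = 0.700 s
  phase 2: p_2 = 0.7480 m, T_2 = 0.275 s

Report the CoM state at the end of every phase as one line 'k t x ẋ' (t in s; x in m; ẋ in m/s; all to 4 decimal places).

phase 1: p=0.3133, T=0.700, ωT=2.045400, cosh=3.930790, sinh=3.801461; start (x,ẋ)=(0.138200, 0.453100) → end (x,ẋ)=(0.214492, -0.163947)
phase 2: p=0.7480, T=0.275, ωT=0.803550, cosh=1.340596, sinh=0.892859; start (x,ẋ)=(0.214492, -0.163947) → end (x,ẋ)=(-0.017315, -1.611674)

1 0.7000 0.2145 -0.1639
2 0.9750 -0.0173 -1.6117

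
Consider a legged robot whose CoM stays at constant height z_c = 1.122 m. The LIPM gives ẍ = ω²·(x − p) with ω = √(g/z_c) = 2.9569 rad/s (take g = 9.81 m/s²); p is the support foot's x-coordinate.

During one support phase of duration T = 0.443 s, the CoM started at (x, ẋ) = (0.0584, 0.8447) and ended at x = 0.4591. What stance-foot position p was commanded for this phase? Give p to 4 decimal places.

ωT = 2.9569·0.443 = 1.309907; cosh(ωT) = 1.987837, sinh(ωT) = 1.717991
x(T) = p + (x₀−p)·cosh(ωT) + (ẋ₀/ω)·sinh(ωT) ⇒ p·(1 − cosh) = x(T) − x₀·cosh − (ẋ₀/ω)·sinh
numerator   = 0.4591 − (0.0584)·1.987837 − (0.8447/2.9569)·1.717991 = -0.147770
denominator = 1 − 1.987837 = -0.987837
p = -0.147770 / -0.987837 = 0.1496

p = 0.1496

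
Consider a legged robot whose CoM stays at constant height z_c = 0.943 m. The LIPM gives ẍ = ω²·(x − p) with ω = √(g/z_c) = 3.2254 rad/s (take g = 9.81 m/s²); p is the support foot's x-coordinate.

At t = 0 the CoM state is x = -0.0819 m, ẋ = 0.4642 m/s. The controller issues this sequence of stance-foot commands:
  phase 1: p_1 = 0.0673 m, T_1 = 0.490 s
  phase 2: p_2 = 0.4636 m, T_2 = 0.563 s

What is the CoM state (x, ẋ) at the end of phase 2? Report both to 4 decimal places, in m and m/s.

phase 1: p=0.0673, T=0.490, ωT=1.580446, cosh=2.531502, sinh=2.325619; start (x,ẋ)=(-0.081900, 0.464200) → end (x,ẋ)=(0.024303, 0.055966)
phase 2: p=0.4636, T=0.563, ωT=1.815900, cosh=3.154649, sinh=2.991958; start (x,ẋ)=(0.024303, 0.055966) → end (x,ẋ)=(-0.870311, -4.062773)

x = -0.8703, ẋ = -4.0628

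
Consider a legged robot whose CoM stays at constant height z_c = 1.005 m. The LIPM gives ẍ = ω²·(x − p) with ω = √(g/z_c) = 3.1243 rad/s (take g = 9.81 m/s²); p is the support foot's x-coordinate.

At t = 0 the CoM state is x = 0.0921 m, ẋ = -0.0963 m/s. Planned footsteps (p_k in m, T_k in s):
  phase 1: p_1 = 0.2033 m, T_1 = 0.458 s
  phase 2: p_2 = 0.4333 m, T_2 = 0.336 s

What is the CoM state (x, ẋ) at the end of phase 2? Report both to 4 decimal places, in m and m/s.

x = -0.7874, ẋ = -3.5414

phase 1: p=0.2033, T=0.458, ωT=1.430929, cosh=2.210836, sinh=1.971749; start (x,ẋ)=(0.092100, -0.096300) → end (x,ẋ)=(-0.103320, -0.897933)
phase 2: p=0.4333, T=0.336, ωT=1.049765, cosh=1.603500, sinh=1.253480; start (x,ẋ)=(-0.103320, -0.897933) → end (x,ẋ)=(-0.787423, -3.541371)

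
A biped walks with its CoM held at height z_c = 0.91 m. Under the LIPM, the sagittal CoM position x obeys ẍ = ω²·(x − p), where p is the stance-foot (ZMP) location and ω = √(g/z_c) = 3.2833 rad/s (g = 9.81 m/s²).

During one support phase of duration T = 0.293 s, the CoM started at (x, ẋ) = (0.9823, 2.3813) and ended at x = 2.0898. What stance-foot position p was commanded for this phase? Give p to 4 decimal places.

ωT = 3.2833·0.293 = 0.962007; cosh(ωT) = 1.499534, sinh(ωT) = 1.117409
x(T) = p + (x₀−p)·cosh(ωT) + (ẋ₀/ω)·sinh(ωT) ⇒ p·(1 − cosh) = x(T) − x₀·cosh − (ẋ₀/ω)·sinh
numerator   = 2.0898 − (0.9823)·1.499534 − (2.3813/3.2833)·1.117409 = -0.193623
denominator = 1 − 1.499534 = -0.499534
p = -0.193623 / -0.499534 = 0.3876

p = 0.3876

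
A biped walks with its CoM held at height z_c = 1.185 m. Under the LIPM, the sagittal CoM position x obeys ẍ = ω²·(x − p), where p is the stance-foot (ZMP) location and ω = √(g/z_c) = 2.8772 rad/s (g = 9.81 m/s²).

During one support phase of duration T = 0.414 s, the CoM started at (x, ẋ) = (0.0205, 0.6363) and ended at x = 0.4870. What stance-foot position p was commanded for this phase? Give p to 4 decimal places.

p = -0.1503

ωT = 2.8772·0.414 = 1.191161; cosh(ωT) = 1.797384, sinh(ωT) = 1.493515
x(T) = p + (x₀−p)·cosh(ωT) + (ẋ₀/ω)·sinh(ωT) ⇒ p·(1 − cosh) = x(T) − x₀·cosh − (ẋ₀/ω)·sinh
numerator   = 0.4870 − (0.0205)·1.797384 − (0.6363/2.8772)·1.493515 = 0.119859
denominator = 1 − 1.797384 = -0.797384
p = 0.119859 / -0.797384 = -0.1503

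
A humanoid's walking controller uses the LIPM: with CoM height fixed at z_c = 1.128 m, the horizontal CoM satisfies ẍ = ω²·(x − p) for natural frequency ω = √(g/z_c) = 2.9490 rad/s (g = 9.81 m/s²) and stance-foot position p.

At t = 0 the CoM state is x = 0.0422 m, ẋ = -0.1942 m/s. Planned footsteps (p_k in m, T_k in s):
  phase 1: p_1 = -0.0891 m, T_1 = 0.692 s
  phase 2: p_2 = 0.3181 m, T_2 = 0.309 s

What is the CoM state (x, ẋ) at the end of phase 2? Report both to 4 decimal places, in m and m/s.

x = 0.3614, ẋ = 0.5801

phase 1: p=-0.0891, T=0.692, ωT=2.040708, cosh=3.912996, sinh=3.783060; start (x,ẋ)=(0.042200, -0.194200) → end (x,ẋ)=(0.175551, 0.704911)
phase 2: p=0.3181, T=0.309, ωT=0.911241, cosh=1.444716, sinh=1.042691; start (x,ẋ)=(0.175551, 0.704911) → end (x,ẋ)=(0.361396, 0.580073)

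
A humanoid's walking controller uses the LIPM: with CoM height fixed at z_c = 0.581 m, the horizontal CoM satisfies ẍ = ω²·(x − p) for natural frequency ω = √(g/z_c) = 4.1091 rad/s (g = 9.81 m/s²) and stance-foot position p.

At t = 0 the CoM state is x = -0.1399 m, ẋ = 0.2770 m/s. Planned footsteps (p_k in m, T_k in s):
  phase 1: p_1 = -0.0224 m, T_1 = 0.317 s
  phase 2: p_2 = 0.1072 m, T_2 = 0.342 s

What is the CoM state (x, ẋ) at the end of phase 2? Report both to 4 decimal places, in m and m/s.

x = -0.5546, ẋ = -2.5383

phase 1: p=-0.0224, T=0.317, ωT=1.302585, cosh=1.975311, sinh=1.703482; start (x,ẋ)=(-0.139900, 0.277000) → end (x,ẋ)=(-0.139665, -0.275313)
phase 2: p=0.1072, T=0.342, ωT=1.405312, cosh=2.161045, sinh=1.915754; start (x,ẋ)=(-0.139665, -0.275313) → end (x,ẋ)=(-0.554643, -2.538291)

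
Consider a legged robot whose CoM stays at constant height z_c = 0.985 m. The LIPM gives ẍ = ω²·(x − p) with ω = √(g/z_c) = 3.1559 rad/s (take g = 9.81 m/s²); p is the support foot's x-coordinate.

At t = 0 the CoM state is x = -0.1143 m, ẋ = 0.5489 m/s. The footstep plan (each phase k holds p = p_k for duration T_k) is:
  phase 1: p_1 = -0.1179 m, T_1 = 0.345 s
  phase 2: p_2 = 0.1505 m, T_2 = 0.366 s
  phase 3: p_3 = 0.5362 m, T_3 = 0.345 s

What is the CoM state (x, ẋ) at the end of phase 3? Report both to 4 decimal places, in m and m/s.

phase 1: p=-0.1179, T=0.345, ωT=1.088785, cosh=1.653645, sinh=1.317019; start (x,ẋ)=(-0.114300, 0.548900) → end (x,ẋ)=(0.117120, 0.922648)
phase 2: p=0.1505, T=0.366, ωT=1.155059, cosh=1.744625, sinh=1.429587; start (x,ẋ)=(0.117120, 0.922648) → end (x,ẋ)=(0.510213, 1.459077)
phase 3: p=0.5362, T=0.345, ωT=1.088785, cosh=1.653645, sinh=1.317019; start (x,ẋ)=(0.510213, 1.459077) → end (x,ẋ)=(1.102129, 2.304786)

x = 1.1021, ẋ = 2.3048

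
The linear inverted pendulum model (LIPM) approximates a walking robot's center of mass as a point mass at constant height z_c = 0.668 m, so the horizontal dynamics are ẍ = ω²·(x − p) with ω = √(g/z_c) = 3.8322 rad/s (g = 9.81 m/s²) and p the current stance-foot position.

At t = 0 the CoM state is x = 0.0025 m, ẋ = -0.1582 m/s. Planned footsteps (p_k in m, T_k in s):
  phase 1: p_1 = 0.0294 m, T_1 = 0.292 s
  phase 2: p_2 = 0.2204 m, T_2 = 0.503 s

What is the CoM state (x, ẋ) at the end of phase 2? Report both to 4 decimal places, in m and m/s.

x = -1.1669, ẋ = -5.2126

phase 1: p=0.0294, T=0.292, ωT=1.119002, cosh=1.694202, sinh=1.367596; start (x,ẋ)=(0.002500, -0.158200) → end (x,ẋ)=(-0.072631, -0.409003)
phase 2: p=0.2204, T=0.503, ωT=1.927597, cosh=3.509235, sinh=3.363737; start (x,ẋ)=(-0.072631, -0.409003) → end (x,ẋ)=(-1.166919, -5.212605)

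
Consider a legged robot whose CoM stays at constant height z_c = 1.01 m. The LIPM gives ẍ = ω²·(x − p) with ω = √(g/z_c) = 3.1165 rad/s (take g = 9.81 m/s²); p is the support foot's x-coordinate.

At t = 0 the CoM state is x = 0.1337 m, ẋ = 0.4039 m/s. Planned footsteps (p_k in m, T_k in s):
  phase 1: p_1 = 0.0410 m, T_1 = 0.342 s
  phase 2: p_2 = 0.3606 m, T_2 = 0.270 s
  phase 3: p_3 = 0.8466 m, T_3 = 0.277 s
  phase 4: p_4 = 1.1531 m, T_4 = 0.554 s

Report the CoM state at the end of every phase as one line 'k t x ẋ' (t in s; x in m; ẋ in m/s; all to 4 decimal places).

1 0.3420 0.3573 1.0255
2 0.6120 0.6669 1.4009
3 0.8890 1.0337 1.4102
4 1.4430 2.0385 3.0763

phase 1: p=0.0410, T=0.342, ωT=1.065843, cosh=1.623861, sinh=1.279424; start (x,ẋ)=(0.133700, 0.403900) → end (x,ẋ)=(0.357346, 1.025503)
phase 2: p=0.3606, T=0.270, ωT=0.841455, cosh=1.375411, sinh=0.944328; start (x,ẋ)=(0.357346, 1.025503) → end (x,ẋ)=(0.666861, 1.400911)
phase 3: p=0.8466, T=0.277, ωT=0.863271, cosh=1.396341, sinh=0.974561; start (x,ẋ)=(0.666861, 1.400911) → end (x,ẋ)=(1.033702, 1.410244)
phase 4: p=1.1531, T=0.554, ωT=1.726541, cosh=2.899538, sinh=2.721639; start (x,ẋ)=(1.033702, 1.410244) → end (x,ẋ)=(2.038468, 3.076326)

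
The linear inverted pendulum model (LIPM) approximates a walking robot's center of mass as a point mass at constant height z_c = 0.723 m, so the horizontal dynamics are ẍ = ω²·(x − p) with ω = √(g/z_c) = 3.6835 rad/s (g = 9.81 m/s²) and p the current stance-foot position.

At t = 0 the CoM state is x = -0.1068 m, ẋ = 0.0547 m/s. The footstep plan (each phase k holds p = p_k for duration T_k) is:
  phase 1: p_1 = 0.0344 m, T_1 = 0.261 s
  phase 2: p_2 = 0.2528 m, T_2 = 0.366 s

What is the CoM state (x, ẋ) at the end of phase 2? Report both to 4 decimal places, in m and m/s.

x = -0.8399, ẋ = -3.7591

phase 1: p=0.0344, T=0.261, ωT=0.961394, cosh=1.498849, sinh=1.116489; start (x,ẋ)=(-0.106800, 0.054700) → end (x,ẋ)=(-0.160658, -0.498710)
phase 2: p=0.2528, T=0.366, ωT=1.348161, cosh=2.055028, sinh=1.795310; start (x,ẋ)=(-0.160658, -0.498710) → end (x,ẋ)=(-0.839935, -3.759070)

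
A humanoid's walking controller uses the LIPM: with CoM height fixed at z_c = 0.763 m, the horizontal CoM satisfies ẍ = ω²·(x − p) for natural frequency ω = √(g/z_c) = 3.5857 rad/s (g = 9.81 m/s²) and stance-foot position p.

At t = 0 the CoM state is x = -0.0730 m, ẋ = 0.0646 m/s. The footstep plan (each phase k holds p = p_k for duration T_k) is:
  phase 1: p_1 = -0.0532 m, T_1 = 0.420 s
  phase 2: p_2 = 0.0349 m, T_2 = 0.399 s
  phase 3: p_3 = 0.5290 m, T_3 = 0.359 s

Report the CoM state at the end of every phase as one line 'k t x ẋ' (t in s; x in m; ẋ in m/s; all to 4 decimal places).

1 0.4200 -0.0614 0.0006
2 0.8190 -0.1777 -0.6794
3 1.1780 -1.1657 -5.5647

phase 1: p=-0.0532, T=0.420, ωT=1.505994, cosh=2.365215, sinh=2.143418; start (x,ẋ)=(-0.073000, 0.064600) → end (x,ẋ)=(-0.061415, 0.000617)
phase 2: p=0.0349, T=0.399, ωT=1.430694, cosh=2.210372, sinh=1.971229; start (x,ẋ)=(-0.061415, 0.000617) → end (x,ẋ)=(-0.177654, -0.679417)
phase 3: p=0.5290, T=0.359, ωT=1.287266, cosh=1.949447, sinh=1.673422; start (x,ẋ)=(-0.177654, -0.679417) → end (x,ẋ)=(-1.165663, -5.564685)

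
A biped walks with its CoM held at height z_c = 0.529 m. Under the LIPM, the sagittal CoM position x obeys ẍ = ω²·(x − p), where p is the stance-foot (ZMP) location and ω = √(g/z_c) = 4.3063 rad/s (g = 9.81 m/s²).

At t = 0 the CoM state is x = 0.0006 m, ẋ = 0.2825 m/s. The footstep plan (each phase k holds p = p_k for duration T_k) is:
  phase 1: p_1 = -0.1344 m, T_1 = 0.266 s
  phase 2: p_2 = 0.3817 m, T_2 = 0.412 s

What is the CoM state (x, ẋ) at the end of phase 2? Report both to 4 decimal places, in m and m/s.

phase 1: p=-0.1344, T=0.266, ωT=1.145476, cosh=1.731005, sinh=1.412932; start (x,ẋ)=(0.000600, 0.282500) → end (x,ẋ)=(0.191976, 1.310418)
phase 2: p=0.3817, T=0.412, ωT=1.774196, cosh=3.032578, sinh=2.862959; start (x,ẋ)=(0.191976, 1.310418) → end (x,ẋ)=(0.677553, 1.634885)

x = 0.6776, ẋ = 1.6349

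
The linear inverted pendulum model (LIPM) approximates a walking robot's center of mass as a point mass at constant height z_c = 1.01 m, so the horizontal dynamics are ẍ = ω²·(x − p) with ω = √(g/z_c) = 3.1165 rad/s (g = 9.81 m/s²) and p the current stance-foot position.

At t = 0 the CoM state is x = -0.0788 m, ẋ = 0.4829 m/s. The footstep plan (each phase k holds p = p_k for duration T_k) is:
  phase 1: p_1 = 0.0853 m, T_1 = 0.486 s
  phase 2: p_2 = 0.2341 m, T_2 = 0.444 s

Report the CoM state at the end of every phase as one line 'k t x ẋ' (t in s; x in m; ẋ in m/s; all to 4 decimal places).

1 0.4860 0.0294 0.0445
2 0.9300 -0.1732 -1.0983

phase 1: p=0.0853, T=0.486, ωT=1.514619, cosh=2.383790, sinh=2.163898; start (x,ẋ)=(-0.078800, 0.482900) → end (x,ẋ)=(0.029415, 0.044477)
phase 2: p=0.2341, T=0.444, ωT=1.383726, cosh=2.120191, sinh=1.869548; start (x,ẋ)=(0.029415, 0.044477) → end (x,ẋ)=(-0.173191, -1.098288)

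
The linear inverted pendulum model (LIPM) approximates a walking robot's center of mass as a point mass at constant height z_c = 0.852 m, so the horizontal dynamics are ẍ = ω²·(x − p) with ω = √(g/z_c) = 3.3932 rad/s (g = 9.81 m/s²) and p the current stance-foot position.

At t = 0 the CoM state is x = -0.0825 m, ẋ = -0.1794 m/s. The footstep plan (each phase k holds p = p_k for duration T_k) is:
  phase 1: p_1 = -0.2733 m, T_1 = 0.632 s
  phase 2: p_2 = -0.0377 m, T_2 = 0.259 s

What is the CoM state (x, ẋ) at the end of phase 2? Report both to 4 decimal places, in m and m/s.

x = 1.0535, ẋ = 3.9946

phase 1: p=-0.2733, T=0.632, ωT=2.144502, cosh=4.327459, sinh=4.210333; start (x,ẋ)=(-0.082500, -0.179400) → end (x,ẋ)=(0.329777, 1.949518)
phase 2: p=-0.0377, T=0.259, ωT=0.878839, cosh=1.411683, sinh=0.996418; start (x,ẋ)=(0.329777, 1.949518) → end (x,ẋ)=(1.053540, 3.994559)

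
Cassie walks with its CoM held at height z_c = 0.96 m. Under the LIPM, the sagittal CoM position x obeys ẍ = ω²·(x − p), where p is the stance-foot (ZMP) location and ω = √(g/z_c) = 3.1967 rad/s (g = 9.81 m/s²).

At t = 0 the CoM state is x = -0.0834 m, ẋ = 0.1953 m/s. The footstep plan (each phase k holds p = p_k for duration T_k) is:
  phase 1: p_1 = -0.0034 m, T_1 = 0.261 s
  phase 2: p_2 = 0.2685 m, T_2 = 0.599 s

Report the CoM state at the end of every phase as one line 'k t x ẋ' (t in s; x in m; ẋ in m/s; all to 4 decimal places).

phase 1: p=-0.0034, T=0.261, ωT=0.834339, cosh=1.368726, sinh=0.934564; start (x,ẋ)=(-0.083400, 0.195300) → end (x,ẋ)=(-0.055802, 0.028310)
phase 2: p=0.2685, T=0.599, ωT=1.914823, cosh=3.466554, sinh=3.319186; start (x,ẋ)=(-0.055802, 0.028310) → end (x,ẋ)=(-0.826314, -3.342843)

1 0.2610 -0.0558 0.0283
2 0.8600 -0.8263 -3.3428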